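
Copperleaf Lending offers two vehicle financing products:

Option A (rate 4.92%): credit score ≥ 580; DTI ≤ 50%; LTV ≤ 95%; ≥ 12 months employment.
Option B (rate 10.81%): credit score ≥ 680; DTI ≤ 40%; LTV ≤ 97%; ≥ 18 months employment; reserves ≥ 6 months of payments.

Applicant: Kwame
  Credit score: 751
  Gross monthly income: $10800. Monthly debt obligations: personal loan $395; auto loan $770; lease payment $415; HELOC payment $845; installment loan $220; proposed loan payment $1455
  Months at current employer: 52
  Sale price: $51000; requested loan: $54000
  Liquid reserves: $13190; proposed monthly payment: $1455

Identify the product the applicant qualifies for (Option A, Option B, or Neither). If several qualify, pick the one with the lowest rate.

Total debts = (395 + 770 + 415 + 845 + 220 + 1,455) = 4,100; DTI = 4,100/10,800 = 38%.
LTV = 54,000/51,000 = 105.9%.
Reserves = 13,190/1,455 = 9.1 months.
Option A: score 751 ≥ 580; DTI 38% ≤ 50%; LTV 105.9% > 95%; employment 52 ≥ 12 mo → does not qualify.
Option B: score 751 ≥ 680; DTI 38% ≤ 40%; LTV 105.9% > 97%; employment 52 ≥ 18 mo; reserves 9.1 ≥ 6 mo → does not qualify.

Neither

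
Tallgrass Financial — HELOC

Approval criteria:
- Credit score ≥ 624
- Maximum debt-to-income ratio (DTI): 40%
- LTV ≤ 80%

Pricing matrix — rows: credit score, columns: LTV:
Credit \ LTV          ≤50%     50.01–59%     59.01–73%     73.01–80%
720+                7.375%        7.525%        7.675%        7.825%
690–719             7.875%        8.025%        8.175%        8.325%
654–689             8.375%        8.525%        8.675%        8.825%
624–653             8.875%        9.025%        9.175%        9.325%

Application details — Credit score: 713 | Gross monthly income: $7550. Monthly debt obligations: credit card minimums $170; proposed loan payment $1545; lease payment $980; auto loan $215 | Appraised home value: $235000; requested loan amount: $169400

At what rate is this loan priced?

8.175%

Credit score 713 ≥ 624; Total monthly debts = (170 + 1,545 + 980 + 215) = 2,910. DTI: 2,910 ÷ 7,550 = 38.5%, within the 40% cap
LTV: 169,400 ÷ 235,000 = 72.1%, within 80% cap
Score 713 is in the 690–719 band; LTV 72.1% is in the 59.01–73% band → 8.175%.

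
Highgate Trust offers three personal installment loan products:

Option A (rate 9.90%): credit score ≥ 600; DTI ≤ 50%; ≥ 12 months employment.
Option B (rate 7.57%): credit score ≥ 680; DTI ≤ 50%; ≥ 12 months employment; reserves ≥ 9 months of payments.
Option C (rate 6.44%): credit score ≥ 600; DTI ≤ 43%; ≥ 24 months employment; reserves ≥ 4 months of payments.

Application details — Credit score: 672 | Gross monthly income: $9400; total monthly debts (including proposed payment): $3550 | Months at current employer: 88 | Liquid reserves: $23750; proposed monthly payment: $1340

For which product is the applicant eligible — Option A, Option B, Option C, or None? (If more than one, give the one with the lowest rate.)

Option C

DTI = 3,550/9,400 = 37.8%.
Reserves = 23,750/1,340 = 17.7 months.
Option A: score 672 ≥ 600; DTI 37.8% ≤ 50%; employment 88 ≥ 12 mo → qualifies.
Option B: score 672 < 680; DTI 37.8% ≤ 50%; employment 88 ≥ 12 mo; reserves 17.7 ≥ 9 mo → does not qualify.
Option C: score 672 ≥ 600; DTI 37.8% ≤ 43%; employment 88 ≥ 24 mo; reserves 17.7 ≥ 4 mo → qualifies.
Qualifying: Option A, Option C. Lowest rate is 6.44% → Option C.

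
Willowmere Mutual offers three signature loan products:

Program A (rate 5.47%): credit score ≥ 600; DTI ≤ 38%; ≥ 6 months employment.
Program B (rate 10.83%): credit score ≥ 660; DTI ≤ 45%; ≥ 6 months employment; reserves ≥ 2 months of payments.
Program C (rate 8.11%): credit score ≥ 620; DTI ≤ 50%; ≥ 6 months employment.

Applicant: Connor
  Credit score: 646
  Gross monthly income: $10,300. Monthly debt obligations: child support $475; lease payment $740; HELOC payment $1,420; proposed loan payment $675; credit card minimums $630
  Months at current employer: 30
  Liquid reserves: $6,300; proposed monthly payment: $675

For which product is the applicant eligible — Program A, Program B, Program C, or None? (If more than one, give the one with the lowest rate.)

Program C

Total debts = (475 + 740 + 1,420 + 675 + 630) = 3,940; DTI = 3,940/10,300 = 38.3%.
Reserves = 6,300/675 = 9.3 months.
Program A: score 646 ≥ 600; DTI 38.3% > 38%; employment 30 ≥ 6 mo → does not qualify.
Program B: score 646 < 660; DTI 38.3% ≤ 45%; employment 30 ≥ 6 mo; reserves 9.3 ≥ 2 mo → does not qualify.
Program C: score 646 ≥ 620; DTI 38.3% ≤ 50%; employment 30 ≥ 6 mo → qualifies.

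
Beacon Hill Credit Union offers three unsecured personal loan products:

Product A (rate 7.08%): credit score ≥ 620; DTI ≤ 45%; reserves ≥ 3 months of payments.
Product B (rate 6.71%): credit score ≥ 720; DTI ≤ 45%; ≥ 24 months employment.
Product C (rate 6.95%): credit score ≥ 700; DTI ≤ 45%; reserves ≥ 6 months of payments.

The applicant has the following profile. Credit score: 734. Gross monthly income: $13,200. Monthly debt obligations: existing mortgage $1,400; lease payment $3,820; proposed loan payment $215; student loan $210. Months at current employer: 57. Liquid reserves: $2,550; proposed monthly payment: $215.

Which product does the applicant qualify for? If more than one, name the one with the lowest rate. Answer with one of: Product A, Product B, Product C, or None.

Product B

Total debts = (1,400 + 3,820 + 215 + 210) = 5,645; DTI = 5,645/13,200 = 42.8%.
Reserves = 2,550/215 = 11.9 months.
Product A: score 734 ≥ 620; DTI 42.8% ≤ 45%; reserves 11.9 ≥ 3 mo → qualifies.
Product B: score 734 ≥ 720; DTI 42.8% ≤ 45%; employment 57 ≥ 24 mo → qualifies.
Product C: score 734 ≥ 700; DTI 42.8% ≤ 45%; reserves 11.9 ≥ 6 mo → qualifies.
Qualifying: Product A, Product B, Product C. Lowest rate is 6.71% → Product B.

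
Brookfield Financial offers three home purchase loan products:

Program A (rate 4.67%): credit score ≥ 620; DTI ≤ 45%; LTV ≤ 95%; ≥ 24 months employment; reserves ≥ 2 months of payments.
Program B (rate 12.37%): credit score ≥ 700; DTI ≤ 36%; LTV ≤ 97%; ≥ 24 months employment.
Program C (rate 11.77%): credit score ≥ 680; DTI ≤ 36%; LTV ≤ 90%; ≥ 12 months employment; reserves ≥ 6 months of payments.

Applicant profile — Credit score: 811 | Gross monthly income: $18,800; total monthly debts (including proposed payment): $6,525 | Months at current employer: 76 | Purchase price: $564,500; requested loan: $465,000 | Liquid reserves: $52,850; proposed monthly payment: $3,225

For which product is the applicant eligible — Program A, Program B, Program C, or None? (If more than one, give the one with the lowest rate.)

DTI = 6,525/18,800 = 34.7%.
LTV = 465,000/564,500 = 82.4%.
Reserves = 52,850/3,225 = 16.4 months.
Program A: score 811 ≥ 620; DTI 34.7% ≤ 45%; LTV 82.4% ≤ 95%; employment 76 ≥ 24 mo; reserves 16.4 ≥ 2 mo → qualifies.
Program B: score 811 ≥ 700; DTI 34.7% ≤ 36%; LTV 82.4% ≤ 97%; employment 76 ≥ 24 mo → qualifies.
Program C: score 811 ≥ 680; DTI 34.7% ≤ 36%; LTV 82.4% ≤ 90%; employment 76 ≥ 12 mo; reserves 16.4 ≥ 6 mo → qualifies.
Qualifying: Program A, Program B, Program C. Lowest rate is 4.67% → Program A.

Program A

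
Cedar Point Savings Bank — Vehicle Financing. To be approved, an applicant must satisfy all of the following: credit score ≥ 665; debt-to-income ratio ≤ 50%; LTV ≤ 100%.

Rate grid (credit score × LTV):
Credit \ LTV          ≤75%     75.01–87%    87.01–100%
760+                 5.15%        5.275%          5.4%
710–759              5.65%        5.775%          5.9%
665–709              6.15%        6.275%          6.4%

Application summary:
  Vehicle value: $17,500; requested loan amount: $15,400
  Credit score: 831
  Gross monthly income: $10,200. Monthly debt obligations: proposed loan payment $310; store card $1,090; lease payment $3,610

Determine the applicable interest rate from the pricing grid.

Credit score 831 ≥ 665; Total monthly debts = (310 + 1,090 + 3,610) = 5,010. DTI: 5,010 ÷ 10,200 = 49.1%, within the 50% cap
LTV: 15,400 ÷ 17,500 = 88%, within 100% cap
Row: 831 falls in 760+. Column: 88% falls in 87.01–100%. Rate = 5.4%.

5.4%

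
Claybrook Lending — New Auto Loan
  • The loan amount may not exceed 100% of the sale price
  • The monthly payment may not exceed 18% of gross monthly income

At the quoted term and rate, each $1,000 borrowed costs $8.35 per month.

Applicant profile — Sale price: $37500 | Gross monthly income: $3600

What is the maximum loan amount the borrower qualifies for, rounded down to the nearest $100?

$37,500

Payment cap: 18% × $3,600 = $648/month.
At $8.35 per $1,000, that supports 648/8.35 × 1,000 ≈ $77,604 → $77,600.
LTV cap: 100% × $37,500 = $37,500 → $37,500.
Binding constraint: loan-to-value.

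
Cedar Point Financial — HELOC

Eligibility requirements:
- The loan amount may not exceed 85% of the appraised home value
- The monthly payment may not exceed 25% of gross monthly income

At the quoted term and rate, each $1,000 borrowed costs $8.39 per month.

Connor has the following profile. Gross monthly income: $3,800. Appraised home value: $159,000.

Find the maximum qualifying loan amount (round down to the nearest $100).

Payment cap: 25% × $3,800 = $950/month.
At $8.39 per $1,000, that supports 950/8.39 × 1,000 ≈ $113,230 → $113,200.
LTV cap: 85% × $159,000 = $135,150 → $135,100.
Binding constraint: payment-to-income.

$113,200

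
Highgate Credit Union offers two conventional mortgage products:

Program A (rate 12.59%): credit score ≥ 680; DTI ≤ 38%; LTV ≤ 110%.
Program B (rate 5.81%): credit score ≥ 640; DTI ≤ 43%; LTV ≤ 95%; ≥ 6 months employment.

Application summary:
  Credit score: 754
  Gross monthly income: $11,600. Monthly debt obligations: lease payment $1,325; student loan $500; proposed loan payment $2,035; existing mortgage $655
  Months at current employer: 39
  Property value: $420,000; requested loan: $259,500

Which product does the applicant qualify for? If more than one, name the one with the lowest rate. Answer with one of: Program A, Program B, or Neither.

Total debts = (1,325 + 500 + 2,035 + 655) = 4,515; DTI = 4,515/11,600 = 38.9%.
LTV = 259,500/420,000 = 61.8%.
Program A: score 754 ≥ 680; DTI 38.9% > 38%; LTV 61.8% ≤ 110% → does not qualify.
Program B: score 754 ≥ 640; DTI 38.9% ≤ 43%; LTV 61.8% ≤ 95%; employment 39 ≥ 6 mo → qualifies.

Program B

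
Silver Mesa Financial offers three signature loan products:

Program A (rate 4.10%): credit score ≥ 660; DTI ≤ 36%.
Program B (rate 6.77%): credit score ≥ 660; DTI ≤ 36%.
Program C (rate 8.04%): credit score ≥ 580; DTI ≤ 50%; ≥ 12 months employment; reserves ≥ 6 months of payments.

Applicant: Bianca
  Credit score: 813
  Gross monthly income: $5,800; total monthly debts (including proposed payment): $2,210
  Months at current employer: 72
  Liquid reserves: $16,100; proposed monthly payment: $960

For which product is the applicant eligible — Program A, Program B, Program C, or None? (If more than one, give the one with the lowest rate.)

Program C

DTI = 2,210/5,800 = 38.1%.
Reserves = 16,100/960 = 16.8 months.
Program A: score 813 ≥ 660; DTI 38.1% > 36% → does not qualify.
Program B: score 813 ≥ 660; DTI 38.1% > 36% → does not qualify.
Program C: score 813 ≥ 580; DTI 38.1% ≤ 50%; employment 72 ≥ 12 mo; reserves 16.8 ≥ 6 mo → qualifies.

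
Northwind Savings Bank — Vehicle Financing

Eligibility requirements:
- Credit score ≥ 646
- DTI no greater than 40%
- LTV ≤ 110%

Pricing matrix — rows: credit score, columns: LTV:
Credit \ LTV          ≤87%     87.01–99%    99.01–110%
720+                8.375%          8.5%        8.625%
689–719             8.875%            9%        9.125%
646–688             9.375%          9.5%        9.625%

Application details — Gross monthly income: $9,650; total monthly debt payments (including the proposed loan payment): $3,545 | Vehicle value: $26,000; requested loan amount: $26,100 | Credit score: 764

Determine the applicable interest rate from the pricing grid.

8.625%

Credit score 764 ≥ 646; Debt-to-income = 3,545/9,650 = 36.7% — meets 40% limit
LTV: 26,100 ÷ 26,000 = 100.4%, within 110% cap
Score 764 is in the 720+ band; LTV 100.4% is in the 99.01–110% band → 8.625%.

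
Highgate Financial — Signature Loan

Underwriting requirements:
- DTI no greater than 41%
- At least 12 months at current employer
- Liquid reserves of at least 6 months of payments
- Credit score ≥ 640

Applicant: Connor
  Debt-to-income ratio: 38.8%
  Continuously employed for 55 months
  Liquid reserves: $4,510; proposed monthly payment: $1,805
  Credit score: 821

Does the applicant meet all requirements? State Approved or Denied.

DTI 38.8% is within the 41% limit
Employment 55 ≥ 12 months
Reserves: 4,510 ÷ 1,805 = 2.5 months (below 6-month minimum)
Credit score 821 ≥ 640 (meets)
Fails on reserves.

Denied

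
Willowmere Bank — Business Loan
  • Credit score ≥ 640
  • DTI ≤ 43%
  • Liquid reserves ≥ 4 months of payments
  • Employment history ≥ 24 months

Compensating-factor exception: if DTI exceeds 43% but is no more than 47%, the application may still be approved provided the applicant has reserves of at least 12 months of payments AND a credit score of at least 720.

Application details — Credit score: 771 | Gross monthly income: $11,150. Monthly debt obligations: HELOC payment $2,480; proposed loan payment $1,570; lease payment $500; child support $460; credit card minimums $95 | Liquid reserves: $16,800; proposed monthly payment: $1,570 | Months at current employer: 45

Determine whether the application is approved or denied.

Denied

Credit score 771 ≥ 640 (meets base)
Total debts = (2,480 + 1,570 + 500 + 460 + 95) = 5,105. DTI = 5,105/11,150 = 45.8% > 43% — standard DTI limit exceeded.
Liquid reserves cover 16,800/1,570 = 10.7 months — ≥ 4 required
Employment 45 ≥ 24 months
DTI 45.8% is within the 43%–47% exception band; checking compensating factors.
Reserves 10.7 < 12 months; credit score 771 ≥ 720.
Compensating-factor requirement not fully met.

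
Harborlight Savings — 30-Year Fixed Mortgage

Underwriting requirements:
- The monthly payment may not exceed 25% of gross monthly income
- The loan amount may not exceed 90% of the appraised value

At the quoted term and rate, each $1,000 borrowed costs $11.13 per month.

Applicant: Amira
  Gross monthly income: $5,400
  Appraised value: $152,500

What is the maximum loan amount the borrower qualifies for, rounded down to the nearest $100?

Payment cap: 25% × $5,400 = $1,350/month.
At $11.13 per $1,000, that supports 1,350/11.13 × 1,000 ≈ $121,293 → $121,200.
LTV cap: 90% × $152,500 = $137,250 → $137,200.
Binding constraint: payment-to-income.

$121,200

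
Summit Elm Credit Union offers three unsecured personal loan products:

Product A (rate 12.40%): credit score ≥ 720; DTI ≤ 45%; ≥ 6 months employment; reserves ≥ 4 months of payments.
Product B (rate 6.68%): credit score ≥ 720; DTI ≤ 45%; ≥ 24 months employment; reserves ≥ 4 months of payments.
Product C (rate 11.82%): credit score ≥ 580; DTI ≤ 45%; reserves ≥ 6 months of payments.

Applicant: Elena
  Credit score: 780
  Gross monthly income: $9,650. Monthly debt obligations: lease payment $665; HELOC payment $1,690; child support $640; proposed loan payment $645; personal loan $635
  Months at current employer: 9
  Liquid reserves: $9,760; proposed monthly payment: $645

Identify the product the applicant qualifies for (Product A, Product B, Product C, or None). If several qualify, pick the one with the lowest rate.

Total debts = (665 + 1,690 + 640 + 645 + 635) = 4,275; DTI = 4,275/9,650 = 44.3%.
Reserves = 9,760/645 = 15.1 months.
Product A: score 780 ≥ 720; DTI 44.3% ≤ 45%; employment 9 ≥ 6 mo; reserves 15.1 ≥ 4 mo → qualifies.
Product B: score 780 ≥ 720; DTI 44.3% ≤ 45%; employment 9 < 24 mo; reserves 15.1 ≥ 4 mo → does not qualify.
Product C: score 780 ≥ 580; DTI 44.3% ≤ 45%; reserves 15.1 ≥ 6 mo → qualifies.
Qualifying: Product A, Product C. Lowest rate is 11.82% → Product C.

Product C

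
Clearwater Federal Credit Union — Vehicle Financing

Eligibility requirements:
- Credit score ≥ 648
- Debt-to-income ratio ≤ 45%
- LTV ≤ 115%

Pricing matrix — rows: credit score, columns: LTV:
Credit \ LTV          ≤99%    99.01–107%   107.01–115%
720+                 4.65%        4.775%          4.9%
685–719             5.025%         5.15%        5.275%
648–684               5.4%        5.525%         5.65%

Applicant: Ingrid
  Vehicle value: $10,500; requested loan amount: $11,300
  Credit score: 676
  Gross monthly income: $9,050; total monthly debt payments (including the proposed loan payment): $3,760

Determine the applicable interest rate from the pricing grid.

Credit score 676 ≥ 648; DTI: 3,760 ÷ 9,050 = 41.5%, within the 45% cap
Loan-to-value = 11,300/10,500 = 107.6% — pass (115% max)
Row: 676 falls in 648–684. Column: 107.6% falls in 107.01–115%. Rate = 5.65%.

5.65%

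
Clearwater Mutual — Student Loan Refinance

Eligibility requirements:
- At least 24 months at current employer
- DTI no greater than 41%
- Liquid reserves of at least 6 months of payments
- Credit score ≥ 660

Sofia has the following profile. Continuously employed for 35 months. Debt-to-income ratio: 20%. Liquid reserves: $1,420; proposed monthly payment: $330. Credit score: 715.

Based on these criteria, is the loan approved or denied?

Employment 35 ≥ 24 months
Debt-to-income 20% vs 41% cap — pass
Liquid reserves cover 1,420/330 = 4.3 months — < 6 required
Credit score 715 ≥ 660 (meets)
Fails on reserves.

Denied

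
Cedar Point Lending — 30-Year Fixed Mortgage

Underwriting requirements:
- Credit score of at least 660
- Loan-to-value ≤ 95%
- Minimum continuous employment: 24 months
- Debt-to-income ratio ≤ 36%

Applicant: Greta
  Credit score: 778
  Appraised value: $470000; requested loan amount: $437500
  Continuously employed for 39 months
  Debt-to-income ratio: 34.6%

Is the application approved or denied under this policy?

Credit score 778 ≥ 660 (meets)
LTV: 437,500 ÷ 470,000 = 93.1%, within 95% cap
Employment 39 ≥ 24 months
DTI 34.6% ≤ 36%
All criteria satisfied.

Approved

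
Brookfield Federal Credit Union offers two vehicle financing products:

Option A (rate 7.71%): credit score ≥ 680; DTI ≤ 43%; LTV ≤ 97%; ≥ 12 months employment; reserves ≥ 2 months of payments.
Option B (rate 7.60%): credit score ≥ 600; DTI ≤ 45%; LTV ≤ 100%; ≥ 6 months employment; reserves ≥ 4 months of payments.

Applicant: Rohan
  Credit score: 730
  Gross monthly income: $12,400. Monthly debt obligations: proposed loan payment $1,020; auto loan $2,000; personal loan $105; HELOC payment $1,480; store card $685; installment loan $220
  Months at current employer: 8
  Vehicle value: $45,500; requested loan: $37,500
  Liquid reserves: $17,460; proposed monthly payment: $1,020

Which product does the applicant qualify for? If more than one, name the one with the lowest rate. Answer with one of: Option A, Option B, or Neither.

Total debts = (1,020 + 2,000 + 105 + 1,480 + 685 + 220) = 5,510; DTI = 5,510/12,400 = 44.4%.
LTV = 37,500/45,500 = 82.4%.
Reserves = 17,460/1,020 = 17.1 months.
Option A: score 730 ≥ 680; DTI 44.4% > 43%; LTV 82.4% ≤ 97%; employment 8 < 12 mo; reserves 17.1 ≥ 2 mo → does not qualify.
Option B: score 730 ≥ 600; DTI 44.4% ≤ 45%; LTV 82.4% ≤ 100%; employment 8 ≥ 6 mo; reserves 17.1 ≥ 4 mo → qualifies.

Option B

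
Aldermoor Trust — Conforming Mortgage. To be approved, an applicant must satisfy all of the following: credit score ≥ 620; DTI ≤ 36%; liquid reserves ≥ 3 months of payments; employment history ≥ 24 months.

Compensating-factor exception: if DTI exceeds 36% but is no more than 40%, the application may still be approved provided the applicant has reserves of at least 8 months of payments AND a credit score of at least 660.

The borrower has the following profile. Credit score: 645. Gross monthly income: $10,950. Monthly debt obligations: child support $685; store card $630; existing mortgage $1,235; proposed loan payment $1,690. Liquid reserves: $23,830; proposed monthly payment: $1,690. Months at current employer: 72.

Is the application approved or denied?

Denied

Credit score 645 ≥ 620 (meets base)
Total debts = (685 + 630 + 1,235 + 1,690) = 4,240. DTI = 4,240/10,950 = 38.7% > 36% — standard DTI limit exceeded.
Reserves: 23,830 ÷ 1,690 = 14.1 months (meets 3-month minimum)
Employment 72 ≥ 24 months
DTI 38.7% is within the 36%–40% exception band; checking compensating factors.
Override check — reserves: 14.1 mo (ok); score: 645 (below 660).
Compensating-factor requirement not fully met.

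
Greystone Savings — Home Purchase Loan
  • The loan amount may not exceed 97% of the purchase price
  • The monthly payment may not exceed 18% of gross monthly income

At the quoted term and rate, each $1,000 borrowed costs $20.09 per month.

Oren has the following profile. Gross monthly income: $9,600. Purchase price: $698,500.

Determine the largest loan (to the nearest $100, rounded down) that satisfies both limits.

$86,000

Payment cap: 18% × $9,600 = $1,728/month.
At $20.09 per $1,000, that supports 1,728/20.09 × 1,000 ≈ $86,012 → $86,000.
LTV cap: 97% × $698,500 = $677,545 → $677,500.
Binding constraint: payment-to-income.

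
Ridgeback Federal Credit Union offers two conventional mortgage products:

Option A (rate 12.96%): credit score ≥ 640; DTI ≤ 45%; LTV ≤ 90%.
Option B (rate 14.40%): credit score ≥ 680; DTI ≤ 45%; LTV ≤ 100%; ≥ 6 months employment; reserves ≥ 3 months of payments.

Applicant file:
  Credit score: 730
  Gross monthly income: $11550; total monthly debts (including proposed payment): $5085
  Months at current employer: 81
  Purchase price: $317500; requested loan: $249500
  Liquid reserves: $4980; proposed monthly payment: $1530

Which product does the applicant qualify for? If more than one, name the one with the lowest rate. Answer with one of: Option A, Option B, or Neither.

DTI = 5,085/11,550 = 44%.
LTV = 249,500/317,500 = 78.6%.
Reserves = 4,980/1,530 = 3.3 months.
Option A: score 730 ≥ 640; DTI 44% ≤ 45%; LTV 78.6% ≤ 90% → qualifies.
Option B: score 730 ≥ 680; DTI 44% ≤ 45%; LTV 78.6% ≤ 100%; employment 81 ≥ 6 mo; reserves 3.3 ≥ 3 mo → qualifies.
Qualifying: Option A, Option B. Lowest rate is 12.96% → Option A.

Option A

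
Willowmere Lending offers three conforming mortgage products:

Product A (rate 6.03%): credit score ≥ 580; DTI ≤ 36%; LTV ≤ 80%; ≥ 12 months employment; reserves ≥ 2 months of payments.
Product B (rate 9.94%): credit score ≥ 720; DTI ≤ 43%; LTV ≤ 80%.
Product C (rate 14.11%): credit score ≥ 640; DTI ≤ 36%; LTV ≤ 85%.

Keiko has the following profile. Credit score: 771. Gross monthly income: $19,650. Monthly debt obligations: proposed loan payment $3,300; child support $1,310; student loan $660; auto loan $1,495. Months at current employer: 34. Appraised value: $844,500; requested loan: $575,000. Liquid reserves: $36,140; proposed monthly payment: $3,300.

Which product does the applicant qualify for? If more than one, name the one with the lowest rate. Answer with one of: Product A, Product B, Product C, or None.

Product A

Total debts = (3,300 + 1,310 + 660 + 1,495) = 6,765; DTI = 6,765/19,650 = 34.4%.
LTV = 575,000/844,500 = 68.1%.
Reserves = 36,140/3,300 = 11.0 months.
Product A: score 771 ≥ 580; DTI 34.4% ≤ 36%; LTV 68.1% ≤ 80%; employment 34 ≥ 12 mo; reserves 11.0 ≥ 2 mo → qualifies.
Product B: score 771 ≥ 720; DTI 34.4% ≤ 43%; LTV 68.1% ≤ 80% → qualifies.
Product C: score 771 ≥ 640; DTI 34.4% ≤ 36%; LTV 68.1% ≤ 85% → qualifies.
Qualifying: Product A, Product B, Product C. Lowest rate is 6.03% → Product A.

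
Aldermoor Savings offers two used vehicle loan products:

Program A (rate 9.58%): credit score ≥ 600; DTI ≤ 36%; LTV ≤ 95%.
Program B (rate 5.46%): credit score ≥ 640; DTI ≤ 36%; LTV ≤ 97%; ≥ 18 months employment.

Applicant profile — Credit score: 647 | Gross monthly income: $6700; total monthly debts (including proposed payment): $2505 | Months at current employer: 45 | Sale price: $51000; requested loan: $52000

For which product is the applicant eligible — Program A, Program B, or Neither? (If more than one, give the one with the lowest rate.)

DTI = 2,505/6,700 = 37.4%.
LTV = 52,000/51,000 = 102%.
Program A: score 647 ≥ 600; DTI 37.4% > 36%; LTV 102% > 95% → does not qualify.
Program B: score 647 ≥ 640; DTI 37.4% > 36%; LTV 102% > 97%; employment 45 ≥ 18 mo → does not qualify.

Neither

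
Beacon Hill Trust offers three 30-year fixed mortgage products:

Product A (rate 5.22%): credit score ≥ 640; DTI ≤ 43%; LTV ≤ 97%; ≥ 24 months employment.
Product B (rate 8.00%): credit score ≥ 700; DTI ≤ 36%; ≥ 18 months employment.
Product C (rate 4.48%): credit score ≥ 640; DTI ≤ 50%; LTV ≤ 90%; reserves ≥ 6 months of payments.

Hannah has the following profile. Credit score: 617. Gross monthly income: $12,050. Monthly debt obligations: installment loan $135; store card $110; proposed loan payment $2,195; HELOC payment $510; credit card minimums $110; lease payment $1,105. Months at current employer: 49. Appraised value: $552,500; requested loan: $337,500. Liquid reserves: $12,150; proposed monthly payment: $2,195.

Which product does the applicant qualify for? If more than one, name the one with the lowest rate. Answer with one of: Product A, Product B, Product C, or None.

Total debts = (135 + 110 + 2,195 + 510 + 110 + 1,105) = 4,165; DTI = 4,165/12,050 = 34.6%.
LTV = 337,500/552,500 = 61.1%.
Reserves = 12,150/2,195 = 5.5 months.
Product A: score 617 < 640; DTI 34.6% ≤ 43%; LTV 61.1% ≤ 97%; employment 49 ≥ 24 mo → does not qualify.
Product B: score 617 < 700; DTI 34.6% ≤ 36%; employment 49 ≥ 18 mo → does not qualify.
Product C: score 617 < 640; DTI 34.6% ≤ 50%; LTV 61.1% ≤ 90%; reserves 5.5 < 6 mo → does not qualify.

None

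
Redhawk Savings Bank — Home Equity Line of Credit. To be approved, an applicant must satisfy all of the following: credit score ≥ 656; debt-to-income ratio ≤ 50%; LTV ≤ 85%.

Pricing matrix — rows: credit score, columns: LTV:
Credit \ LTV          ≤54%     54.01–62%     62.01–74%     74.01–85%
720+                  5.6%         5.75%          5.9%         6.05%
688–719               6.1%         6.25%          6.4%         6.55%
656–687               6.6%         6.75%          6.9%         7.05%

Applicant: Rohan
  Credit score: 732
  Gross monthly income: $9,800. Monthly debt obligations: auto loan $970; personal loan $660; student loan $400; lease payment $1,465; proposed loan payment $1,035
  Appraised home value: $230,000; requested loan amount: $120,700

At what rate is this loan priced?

5.6%

Credit score 732 ≥ 656; Total monthly debts = (970 + 660 + 400 + 1,465 + 1,035) = 4,530. DTI = 4,530/9,800 = 46.2% ≤ 50%
Loan-to-value = 120,700/230,000 = 52.5% — pass (85% max)
Credit 732 → row 720+; LTV 52.5% → column ≤54%. Grid cell → 5.6%.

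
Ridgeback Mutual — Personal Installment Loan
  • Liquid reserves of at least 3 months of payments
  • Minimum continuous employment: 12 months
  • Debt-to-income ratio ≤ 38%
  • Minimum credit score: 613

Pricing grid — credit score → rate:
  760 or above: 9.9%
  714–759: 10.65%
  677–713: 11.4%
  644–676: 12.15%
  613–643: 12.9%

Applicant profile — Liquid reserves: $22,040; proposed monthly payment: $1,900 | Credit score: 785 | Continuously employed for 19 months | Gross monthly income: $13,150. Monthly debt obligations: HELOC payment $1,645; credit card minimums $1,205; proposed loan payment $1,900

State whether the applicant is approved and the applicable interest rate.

Credit score 785 ≥ 613 (meets minimum)
Total monthly debts = (1,645 + 1,205 + 1,900) = 4,750. DTI = 4,750/13,150 = 36.1% ≤ 38%
Reserves = 22,040/1,900 = 11.6 months ≥ 3
Employment 19 ≥ 12 months
All requirements met. Score 785 falls in the 760 or above tier → 9.9%.

Approved at 9.9%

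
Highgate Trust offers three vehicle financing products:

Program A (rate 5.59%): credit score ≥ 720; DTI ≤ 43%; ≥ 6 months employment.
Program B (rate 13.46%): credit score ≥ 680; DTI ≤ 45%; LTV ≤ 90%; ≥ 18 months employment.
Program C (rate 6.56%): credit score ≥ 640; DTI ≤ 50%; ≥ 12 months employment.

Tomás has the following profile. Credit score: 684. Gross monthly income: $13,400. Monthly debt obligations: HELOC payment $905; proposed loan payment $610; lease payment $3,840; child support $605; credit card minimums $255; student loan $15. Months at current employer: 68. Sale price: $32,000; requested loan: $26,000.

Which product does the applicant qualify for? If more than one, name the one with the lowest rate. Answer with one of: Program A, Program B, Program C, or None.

Program C

Total debts = (905 + 610 + 3,840 + 605 + 255 + 15) = 6,230; DTI = 6,230/13,400 = 46.5%.
LTV = 26,000/32,000 = 81.2%.
Program A: score 684 < 720; DTI 46.5% > 43%; employment 68 ≥ 6 mo → does not qualify.
Program B: score 684 ≥ 680; DTI 46.5% > 45%; LTV 81.2% ≤ 90%; employment 68 ≥ 18 mo → does not qualify.
Program C: score 684 ≥ 640; DTI 46.5% ≤ 50%; employment 68 ≥ 12 mo → qualifies.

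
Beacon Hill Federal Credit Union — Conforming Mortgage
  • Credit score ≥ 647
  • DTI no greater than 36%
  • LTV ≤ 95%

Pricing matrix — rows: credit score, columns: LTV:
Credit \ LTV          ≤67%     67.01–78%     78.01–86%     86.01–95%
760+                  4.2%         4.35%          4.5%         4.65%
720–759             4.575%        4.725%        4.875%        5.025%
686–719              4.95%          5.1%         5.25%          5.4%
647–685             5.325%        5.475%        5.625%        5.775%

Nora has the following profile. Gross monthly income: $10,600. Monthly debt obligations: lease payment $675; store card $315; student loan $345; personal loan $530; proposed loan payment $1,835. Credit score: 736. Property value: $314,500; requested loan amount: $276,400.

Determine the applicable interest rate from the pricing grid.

5.025%

Credit score 736 ≥ 647; Total monthly debts = (675 + 315 + 345 + 530 + 1,835) = 3,700. Debt-to-income = 3,700/10,600 = 34.9% — meets 36% limit
LTV: 276,400 ÷ 314,500 = 87.9%, within 95% cap
Row: 736 falls in 720–759. Column: 87.9% falls in 86.01–95%. Rate = 5.025%.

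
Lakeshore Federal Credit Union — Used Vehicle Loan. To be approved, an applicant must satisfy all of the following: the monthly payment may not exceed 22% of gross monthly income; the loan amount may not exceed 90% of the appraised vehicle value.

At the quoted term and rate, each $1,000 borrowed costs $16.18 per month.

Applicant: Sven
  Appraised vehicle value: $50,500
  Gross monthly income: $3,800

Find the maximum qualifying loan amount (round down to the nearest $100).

Payment cap: 22% × $3,800 = $836/month.
At $16.18 per $1,000, that supports 836/16.18 × 1,000 ≈ $51,668 → $51,600.
LTV cap: 90% × $50,500 = $45,450 → $45,400.
Binding constraint: loan-to-value.

$45,400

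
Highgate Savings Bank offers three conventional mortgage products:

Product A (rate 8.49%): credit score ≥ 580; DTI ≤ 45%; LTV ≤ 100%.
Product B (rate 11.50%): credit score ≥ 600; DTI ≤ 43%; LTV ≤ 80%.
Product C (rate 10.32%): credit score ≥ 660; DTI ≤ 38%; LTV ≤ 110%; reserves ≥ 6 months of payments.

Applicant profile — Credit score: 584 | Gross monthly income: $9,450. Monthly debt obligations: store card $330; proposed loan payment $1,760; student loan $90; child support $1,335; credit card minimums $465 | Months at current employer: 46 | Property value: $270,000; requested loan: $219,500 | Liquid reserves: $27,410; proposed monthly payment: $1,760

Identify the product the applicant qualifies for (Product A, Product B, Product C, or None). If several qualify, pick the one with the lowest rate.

Total debts = (330 + 1,760 + 90 + 1,335 + 465) = 3,980; DTI = 3,980/9,450 = 42.1%.
LTV = 219,500/270,000 = 81.3%.
Reserves = 27,410/1,760 = 15.6 months.
Product A: score 584 ≥ 580; DTI 42.1% ≤ 45%; LTV 81.3% ≤ 100% → qualifies.
Product B: score 584 < 600; DTI 42.1% ≤ 43%; LTV 81.3% > 80% → does not qualify.
Product C: score 584 < 660; DTI 42.1% > 38%; LTV 81.3% ≤ 110%; reserves 15.6 ≥ 6 mo → does not qualify.

Product A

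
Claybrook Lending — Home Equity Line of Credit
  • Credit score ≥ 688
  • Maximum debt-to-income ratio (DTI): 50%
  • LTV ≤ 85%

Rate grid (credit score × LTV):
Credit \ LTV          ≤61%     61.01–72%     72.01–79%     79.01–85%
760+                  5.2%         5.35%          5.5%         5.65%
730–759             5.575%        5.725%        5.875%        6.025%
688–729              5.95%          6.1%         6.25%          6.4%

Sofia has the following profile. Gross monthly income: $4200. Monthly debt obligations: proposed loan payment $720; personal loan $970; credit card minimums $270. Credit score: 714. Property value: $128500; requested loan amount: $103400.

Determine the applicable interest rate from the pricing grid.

Credit score 714 ≥ 688; Total monthly debts = (720 + 970 + 270) = 1,960. DTI: 1,960 ÷ 4,200 = 46.7%, within the 50% cap
LTV = 103,400/128,500 = 80.5% ≤ 85%
Score 714 is in the 688–729 band; LTV 80.5% is in the 79.01–85% band → 6.4%.

6.4%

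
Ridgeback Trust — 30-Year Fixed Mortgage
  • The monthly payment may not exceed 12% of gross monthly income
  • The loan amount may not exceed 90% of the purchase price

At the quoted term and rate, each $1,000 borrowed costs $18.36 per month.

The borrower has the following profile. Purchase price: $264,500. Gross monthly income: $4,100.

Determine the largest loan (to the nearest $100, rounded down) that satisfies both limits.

$26,700

Payment cap: 12% × $4,100 = $492/month.
At $18.36 per $1,000, that supports 492/18.36 × 1,000 ≈ $26,797 → $26,700.
LTV cap: 90% × $264,500 = $238,050 → $238,000.
Binding constraint: payment-to-income.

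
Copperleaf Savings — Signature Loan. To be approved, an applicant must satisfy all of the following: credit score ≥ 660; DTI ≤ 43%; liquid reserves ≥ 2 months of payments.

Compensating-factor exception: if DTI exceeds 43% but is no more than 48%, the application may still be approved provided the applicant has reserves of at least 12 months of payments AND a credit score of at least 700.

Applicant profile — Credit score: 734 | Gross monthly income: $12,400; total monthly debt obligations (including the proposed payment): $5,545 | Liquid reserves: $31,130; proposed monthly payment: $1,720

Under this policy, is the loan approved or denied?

Credit score 734 ≥ 660 (meets base)
DTI: 5,545 ÷ 12,400 = 44.7%, over the 43% base limit.
Reserves = 31,130/1,720 = 18.1 months ≥ 2
44.7% falls in the override range (43%–48%), so the compensating-factor test applies.
Override check — reserves: 18.1 mo (ok); score: 734 (ok).
Both compensating conditions met → exception applies.

Approved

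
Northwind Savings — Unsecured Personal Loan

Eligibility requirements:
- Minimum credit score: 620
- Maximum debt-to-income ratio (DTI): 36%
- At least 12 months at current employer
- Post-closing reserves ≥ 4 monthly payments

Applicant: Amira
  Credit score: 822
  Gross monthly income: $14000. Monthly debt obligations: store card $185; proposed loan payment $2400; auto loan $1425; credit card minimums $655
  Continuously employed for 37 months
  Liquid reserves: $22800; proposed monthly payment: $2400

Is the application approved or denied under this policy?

Approved

Credit score 822 ≥ 620 (meets)
Total monthly debts = (185 + 2,400 + 1,425 + 655) = 4,665. Debt-to-income = 4,665/14,000 = 33.3% — meets 36% limit
Employment 37 ≥ 12 months
Reserves = 22,800/2,400 = 9.5 months ≥ 4
All criteria satisfied.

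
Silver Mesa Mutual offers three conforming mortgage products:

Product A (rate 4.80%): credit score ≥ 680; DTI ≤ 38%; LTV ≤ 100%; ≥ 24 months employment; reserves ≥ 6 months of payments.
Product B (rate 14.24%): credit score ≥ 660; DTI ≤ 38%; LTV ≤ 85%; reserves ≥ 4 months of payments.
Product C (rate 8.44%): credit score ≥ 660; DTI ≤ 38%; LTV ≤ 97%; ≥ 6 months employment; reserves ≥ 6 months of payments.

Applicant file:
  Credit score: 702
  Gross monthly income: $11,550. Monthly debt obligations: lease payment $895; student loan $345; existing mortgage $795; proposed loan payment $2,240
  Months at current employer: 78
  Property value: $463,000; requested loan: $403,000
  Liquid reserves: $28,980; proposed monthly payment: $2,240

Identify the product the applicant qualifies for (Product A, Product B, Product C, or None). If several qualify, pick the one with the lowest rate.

Total debts = (895 + 345 + 795 + 2,240) = 4,275; DTI = 4,275/11,550 = 37%.
LTV = 403,000/463,000 = 87%.
Reserves = 28,980/2,240 = 12.9 months.
Product A: score 702 ≥ 680; DTI 37% ≤ 38%; LTV 87% ≤ 100%; employment 78 ≥ 24 mo; reserves 12.9 ≥ 6 mo → qualifies.
Product B: score 702 ≥ 660; DTI 37% ≤ 38%; LTV 87% > 85%; reserves 12.9 ≥ 4 mo → does not qualify.
Product C: score 702 ≥ 660; DTI 37% ≤ 38%; LTV 87% ≤ 97%; employment 78 ≥ 6 mo; reserves 12.9 ≥ 6 mo → qualifies.
Qualifying: Product A, Product C. Lowest rate is 4.80% → Product A.

Product A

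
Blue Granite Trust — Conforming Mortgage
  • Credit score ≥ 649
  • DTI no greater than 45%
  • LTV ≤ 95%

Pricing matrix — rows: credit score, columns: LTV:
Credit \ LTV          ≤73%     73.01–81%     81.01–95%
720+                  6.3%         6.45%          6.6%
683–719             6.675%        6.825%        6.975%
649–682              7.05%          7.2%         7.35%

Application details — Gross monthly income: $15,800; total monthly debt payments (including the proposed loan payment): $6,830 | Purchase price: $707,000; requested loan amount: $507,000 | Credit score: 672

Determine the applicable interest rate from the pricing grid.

7.05%

Credit score 672 ≥ 649; DTI: 6,830 ÷ 15,800 = 43.2%, within the 45% cap
Loan-to-value = 507,000/707,000 = 71.7% — pass (95% max)
Row: 672 falls in 649–682. Column: 71.7% falls in ≤73%. Rate = 7.05%.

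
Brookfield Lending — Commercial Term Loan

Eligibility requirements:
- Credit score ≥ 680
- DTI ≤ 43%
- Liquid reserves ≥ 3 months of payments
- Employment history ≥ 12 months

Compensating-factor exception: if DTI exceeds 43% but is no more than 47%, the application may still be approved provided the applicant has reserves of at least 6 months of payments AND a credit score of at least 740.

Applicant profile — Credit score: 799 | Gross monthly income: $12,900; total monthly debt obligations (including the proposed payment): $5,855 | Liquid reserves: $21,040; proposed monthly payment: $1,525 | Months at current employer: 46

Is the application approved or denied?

Credit score 799 ≥ 680 (meets base)
DTI = 5,855/12,900 = 45.4% > 43% — standard DTI limit exceeded.
Liquid reserves cover 21,040/1,525 = 13.8 months — ≥ 3 required
Employment 46 ≥ 12 months
DTI 45.4% is within the 43%–47% exception band; checking compensating factors.
Reserves 13.8 ≥ 6 months; credit score 799 ≥ 740.
Both override conditions satisfied; DTI exception granted.

Approved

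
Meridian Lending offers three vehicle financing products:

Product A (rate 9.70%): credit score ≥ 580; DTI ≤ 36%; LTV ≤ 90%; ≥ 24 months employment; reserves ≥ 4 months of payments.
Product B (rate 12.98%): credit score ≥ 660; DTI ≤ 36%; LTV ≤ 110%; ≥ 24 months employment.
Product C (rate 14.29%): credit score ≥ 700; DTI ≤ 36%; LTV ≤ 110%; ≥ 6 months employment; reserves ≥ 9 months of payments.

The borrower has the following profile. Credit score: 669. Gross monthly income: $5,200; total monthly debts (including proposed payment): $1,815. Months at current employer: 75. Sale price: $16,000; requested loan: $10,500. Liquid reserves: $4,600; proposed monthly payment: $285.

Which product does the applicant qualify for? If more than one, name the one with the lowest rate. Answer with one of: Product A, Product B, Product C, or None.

DTI = 1,815/5,200 = 34.9%.
LTV = 10,500/16,000 = 65.6%.
Reserves = 4,600/285 = 16.1 months.
Product A: score 669 ≥ 580; DTI 34.9% ≤ 36%; LTV 65.6% ≤ 90%; employment 75 ≥ 24 mo; reserves 16.1 ≥ 4 mo → qualifies.
Product B: score 669 ≥ 660; DTI 34.9% ≤ 36%; LTV 65.6% ≤ 110%; employment 75 ≥ 24 mo → qualifies.
Product C: score 669 < 700; DTI 34.9% ≤ 36%; LTV 65.6% ≤ 110%; employment 75 ≥ 6 mo; reserves 16.1 ≥ 9 mo → does not qualify.
Qualifying: Product A, Product B. Lowest rate is 9.70% → Product A.

Product A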